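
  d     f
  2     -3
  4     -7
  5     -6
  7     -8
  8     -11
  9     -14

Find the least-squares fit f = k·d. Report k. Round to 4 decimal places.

Forming XᵀX = [[239]] and Xᵀf = [-334]ᵀ gives XᵀX·[k]ᵀ = Xᵀf.
Hence k = -334 / 239 ≈ -1.39749.

k = -1.3975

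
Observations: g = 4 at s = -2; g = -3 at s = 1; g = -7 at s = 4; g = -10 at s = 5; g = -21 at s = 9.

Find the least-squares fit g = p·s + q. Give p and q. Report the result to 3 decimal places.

p = -2.199, q = 0.078

Entries of MᵀM: Σs·s = 127, Σs = 17, Σ1 = 5.
And Σs·g = -278, Σg = -37.
MᵀM·[p, q]ᵀ = Mᵀg becomes [[127, 17]; [17, 5]]·[p, q]ᵀ = [-278, -37]ᵀ.
Eliminating q: 5·(row 1) − 17·(row 2) gives 346·p = 5·(-278) − 17·(-37) = -761, so p = -761/346.
Then q = ((-37) − 17·(-761/346))/5 = 27/346.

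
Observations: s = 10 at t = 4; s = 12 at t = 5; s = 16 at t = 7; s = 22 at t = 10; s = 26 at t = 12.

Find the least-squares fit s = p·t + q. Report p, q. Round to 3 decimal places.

p = 2.000, q = 2.000

Setting ∂/∂p … = 0 gives: 334·p + 38·q = 744;  38·p + 5·q = 86.
Eliminating q: 5·(row 1) − 38·(row 2) gives 226·p = 5·744 − 38·86 = 452, so p = 2.
Then q = (86 − 38·2)/5 = 2.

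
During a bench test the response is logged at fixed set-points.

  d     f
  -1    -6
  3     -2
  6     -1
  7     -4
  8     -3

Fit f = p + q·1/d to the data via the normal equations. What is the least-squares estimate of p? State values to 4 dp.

p = -3.0613

Setting ∂/∂p … = 0 gives: 5·p + (-13/56)·q = -16;  (-13/56)·p + (33161/28224)·q = 709/168.
(Σ1 = 5, Σ1/d = -13/56, Σ1/d·1/d = 33161/28224, Σf = -16, Σ1/d·f = 709/168.)
Determinant 5·(33161/28224) − (-13/56)² = 41071/7056.
p = ((-16)·(33161/28224) − (-13/56)·(709/168))/(41071/7056) = -502925/164284; q = (5·(709/168) − (-13/56)·(-16))/(41071/7056) = 122682/41071.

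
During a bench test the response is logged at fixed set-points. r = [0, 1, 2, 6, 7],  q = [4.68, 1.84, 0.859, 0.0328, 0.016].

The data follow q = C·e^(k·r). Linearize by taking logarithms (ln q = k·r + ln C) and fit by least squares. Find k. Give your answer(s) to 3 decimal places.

k = -0.809

Linearized form: ln q = k·r + ln C. From the 5 transformed points,
Sums: Σr = 16.0000, Σ(r)² = 90.0000, Σln q = -5.5514, Σr·ln q = -49.1443.
Normal system: [[90.0000, 16.0000]; [16.0000, 5]]·[k, ln C]ᵀ = [-49.1443, -5.5514]ᵀ.
Solving (det = 194.0000): k = -0.80876, ln C = 1.47774.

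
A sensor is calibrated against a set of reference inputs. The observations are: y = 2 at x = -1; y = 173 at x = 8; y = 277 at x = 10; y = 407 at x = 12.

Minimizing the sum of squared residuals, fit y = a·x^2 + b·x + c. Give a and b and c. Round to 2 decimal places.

From the data, Σx^2·x^2 = 34833, Σx^2·x = 3239, Σx^2 = 309, Σx·x = 309, Σx = 29, Σ1 = 4.
Moment sums: Σx^2·y = 97382, Σx·y = 9036, Σy = 859.
Solving the 3×3 system (Gaussian elimination) gives a = 51781/17014, b = -4241/1810, c = -143254/42535.

a = 3.04, b = -2.34, c = -3.37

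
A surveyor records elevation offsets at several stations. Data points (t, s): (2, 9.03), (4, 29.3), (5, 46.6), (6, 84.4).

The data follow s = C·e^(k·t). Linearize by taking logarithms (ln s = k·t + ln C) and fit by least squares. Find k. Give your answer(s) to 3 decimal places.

With ln sᵢ as the transformed response and tᵢ as the regressor:
AᵀA = [[81.0000, 17.0000]; [17.0000, 4]], rhs = [63.7329, 13.8553]ᵀ  (here Σt = 17.0000, Σ(t)² = 81.0000, Σln s = 13.8553, Σt·ln s = 63.7329).
Δ = 81.0000·4 − (17.0000)² = 35.0000; k = (63.7329·4 − 17.0000·13.8553)/35.0000 = 0.55403, ln C = (81.0000·13.8553 − 17.0000·63.7329)/35.0000 = 1.10918.

k = 0.554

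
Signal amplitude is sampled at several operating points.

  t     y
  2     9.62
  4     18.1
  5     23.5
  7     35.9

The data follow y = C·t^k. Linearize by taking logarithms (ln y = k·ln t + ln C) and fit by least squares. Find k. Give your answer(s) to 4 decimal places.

k = 1.0371

Linearized form: ln y = k·ln t + ln C. From the 4 transformed points,
XᵀX = [[8.7791, 5.6348]; [5.6348, 4]], rhs = [17.6326, 11.8975]ᵀ  (here Σln t = 5.6348, Σ(ln t)² = 8.7791, Σln y = 11.8975, Σln t·ln y = 17.6326).
Solving (det = 3.3656): k = 1.03705, ln C = 1.51348.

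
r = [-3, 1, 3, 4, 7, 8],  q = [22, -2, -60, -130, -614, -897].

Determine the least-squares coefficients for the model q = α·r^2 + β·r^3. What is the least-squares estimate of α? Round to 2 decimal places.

α = -2.11

With design matrix X, XᵀX = [[6916, 50600]; [50600, 385348]] and Xᵀq = [-89918, -680402]ᵀ.
Determinant 6916·385348 − 50600² = 104706768.
α = ((-89918)·385348 − 50600·(-680402))/104706768 = -27672533/13088346; β = (6916·(-680402) − 50600·(-89918))/104706768 = -19476179/13088346.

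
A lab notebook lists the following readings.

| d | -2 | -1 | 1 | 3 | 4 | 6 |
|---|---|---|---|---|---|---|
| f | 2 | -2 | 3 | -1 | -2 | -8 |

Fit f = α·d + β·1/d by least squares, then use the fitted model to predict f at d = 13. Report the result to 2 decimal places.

f̂ = -15.25

Sums needed: Σd·d = 67, Σd·1/d = 6, Σ1/d·1/d = 353/144.
Right-hand side: Σd·f = -58, Σ1/d·f = 11/6.
Normal equations: [[67, 6]; [6, 353/144]]·[α, β]ᵀ = [-58, 11/6]ᵀ.
det = 67·(353/144) − 6² = 18467/144.
α = ((-58)·(353/144) − 6·(11/6))/(18467/144) = -22058/18467; β = (67·(11/6) − 6·(-58))/(18467/144) = 67800/18467.
At d = 13: f̂ = (-22058/18467)·(13) + (67800/18467)·(1/13) = -3660002/240071.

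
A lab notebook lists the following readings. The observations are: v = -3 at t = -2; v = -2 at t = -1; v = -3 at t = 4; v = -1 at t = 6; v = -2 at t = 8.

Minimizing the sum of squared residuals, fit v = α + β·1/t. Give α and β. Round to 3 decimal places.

XᵀX·[α, β]ᵀ = Xᵀv reads: 5·α + (-23/24)·β = -11;  (-23/24)·α + (781/576)·β = 7/3.
(Σ1 = 5, Σ1/t = -23/24, Σ1/t·1/t = 781/576, Σv = -11, Σ1/t·v = 7/3.)
det = 5·(781/576) − (-23/24)² = 211/36.
α = ((-11)·(781/576) − (-23/24)·(7/3))/(211/36) = -7303/3376; β = (5·(7/3) − (-23/24)·(-11))/(211/36) = 81/422.

α = -2.163, β = 0.192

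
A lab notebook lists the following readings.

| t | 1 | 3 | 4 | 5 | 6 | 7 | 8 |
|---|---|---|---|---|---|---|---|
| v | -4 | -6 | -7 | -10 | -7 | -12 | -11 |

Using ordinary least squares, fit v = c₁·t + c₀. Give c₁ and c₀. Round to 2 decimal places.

c₁ = -1.07, c₀ = -2.97

Forming MᵀM = [[200, 34]; [34, 7]] and Mᵀv = [-314, -57]ᵀ gives MᵀM·[c₁, c₀]ᵀ = Mᵀv.
Δ = 200·7 − 34² = 244.
c₁ = ((-314)·7 − 34·(-57))/244 = -65/61; c₀ = (200·(-57) − 34·(-314))/244 = -181/61.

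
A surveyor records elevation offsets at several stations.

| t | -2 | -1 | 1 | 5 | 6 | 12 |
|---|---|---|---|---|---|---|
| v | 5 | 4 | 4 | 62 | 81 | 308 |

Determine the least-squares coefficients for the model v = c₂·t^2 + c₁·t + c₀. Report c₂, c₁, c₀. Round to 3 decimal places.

From the data, Σt^2·t^2 = 22675, Σt^2·t = 2061, Σt^2 = 211, Σt·t = 211, Σt = 21, Σ1 = 6.
For Aᵀv: Σt^2·v = 48846, Σt·v = 4482, Σv = 464.
Normal equations: [[22675, 2061, 211]; [2061, 211, 21]; [211, 21, 6]]·[c₂, c₁, c₀]ᵀ = [48846, 4482, 464]ᵀ.
Row-reducing yields c₂ = 25987/13070, c₁ = 108591/65350, c₀ = 52142/32675.

c₂ = 1.988, c₁ = 1.662, c₀ = 1.596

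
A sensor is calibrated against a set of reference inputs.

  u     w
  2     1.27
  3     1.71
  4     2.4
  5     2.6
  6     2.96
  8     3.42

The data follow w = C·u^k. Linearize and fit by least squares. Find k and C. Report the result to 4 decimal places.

With ln wᵢ as the transformed response and ln uᵢ as the regressor:
Sums: Σln u = 8.6587, Σ(ln u)² = 13.7340, Σln w = 4.9213, Σln u·ln w = 8.0079.
Normal system: [[13.7340, 8.6587]; [8.6587, 6]]·[k, ln C]ᵀ = [8.0079, 4.9213]ᵀ.
Solving (det = 7.4309): k = 0.73145, ln C = -0.23535, so C = exp(-0.23535) = 0.79029.

k = 0.7315, C = 0.7903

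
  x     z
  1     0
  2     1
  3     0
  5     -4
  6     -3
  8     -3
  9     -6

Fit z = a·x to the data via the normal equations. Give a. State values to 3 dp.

a = -0.518

Sums needed: Σx·x = 220.
Right-hand side: Σx·z = -114.
So MᵀM·[a]ᵀ = Mᵀz: [[220]]·[a]ᵀ = [-114]ᵀ.
a = (-114)/220 = -0.518182.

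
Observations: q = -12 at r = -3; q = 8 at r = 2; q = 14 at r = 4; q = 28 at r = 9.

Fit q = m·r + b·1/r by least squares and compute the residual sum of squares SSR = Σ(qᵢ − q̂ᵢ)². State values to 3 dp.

SSR = 1.863

With design matrix A, AᵀA = [[110, 4]; [4, 565/1296]] and Aᵀq = [360, 263/18]ᵀ.
Eliminating b: (565/1296)·(row 1) − 4·(row 2) gives (20707/648)·m = (565/1296)·360 − 4·(263/18) = 197/2, so m = 63828/20707.
Then b = ((263/18) − 4·(63828/20707))/(565/1296) = 108360/20707.
Residuals: -20880/20707, -16180/20707, 7496/20707, -6696/20707; SSR = 38576/20707.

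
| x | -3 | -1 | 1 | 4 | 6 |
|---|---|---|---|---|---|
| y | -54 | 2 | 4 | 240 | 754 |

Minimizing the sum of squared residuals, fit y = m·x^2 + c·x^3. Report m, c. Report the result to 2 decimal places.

Entries of AᵀA: Σx^2·x^2 = 1635, Σx^2·x^3 = 8557, Σx^3·x^3 = 51483.
Moment sums: Σx^2·y = 30504, Σx^3·y = 179684.
det = 1635·51483 − 8557² = 10952456.
m = (30504·51483 − 8557·179684)/10952456 = 8220361/2738114; c = (1635·179684 − 8557·30504)/10952456 = 8190153/2738114.

m = 3.00, c = 2.99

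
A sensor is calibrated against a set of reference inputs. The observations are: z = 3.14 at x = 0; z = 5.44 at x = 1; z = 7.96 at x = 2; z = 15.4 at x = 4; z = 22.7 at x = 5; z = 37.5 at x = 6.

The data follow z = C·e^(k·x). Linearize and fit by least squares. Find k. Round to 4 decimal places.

k = 0.3913

Taking logs, ln z = k·x + ln C, so regress ln z on x.
Σx = 18.0000, Σ(x)² = 82.0000, Σln z = 14.3935, Σx·ln z = 54.1380.
Equations: 82.0000·k + 18.0000·ln C = 54.1380;  18.0000·k + 6·ln C = 14.3935.
Δ = 82.0000·6 − (18.0000)² = 168.0000; k = (54.1380·6 − 18.0000·14.3935)/168.0000 = 0.39134, ln C = (82.0000·14.3935 − 18.0000·54.1380)/168.0000 = 1.22490.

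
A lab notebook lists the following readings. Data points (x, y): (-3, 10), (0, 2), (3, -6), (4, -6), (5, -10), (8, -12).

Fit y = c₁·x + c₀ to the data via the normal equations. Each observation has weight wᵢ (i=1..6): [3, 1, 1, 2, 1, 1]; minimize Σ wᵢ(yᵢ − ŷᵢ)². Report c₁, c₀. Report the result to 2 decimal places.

c₁ = -2.19, c₀ = 2.76

Compute the Gram sums: Σwᵢ·x·x = 157, Σwᵢ·x = 15, Σwᵢ·1 = 9.
Moment sums: Σwᵢ·x·y = -302, Σwᵢ·y = -8.
AᵀWA·[c₁, c₀]ᵀ = AᵀWy becomes [[157, 15]; [15, 9]]·[c₁, c₀]ᵀ = [-302, -8]ᵀ.
Δ = 157·9 − 15² = 1188.
c₁ = ((-302)·9 − 15·(-8))/1188 = -433/198; c₀ = (157·(-8) − 15·(-302))/1188 = 1637/594.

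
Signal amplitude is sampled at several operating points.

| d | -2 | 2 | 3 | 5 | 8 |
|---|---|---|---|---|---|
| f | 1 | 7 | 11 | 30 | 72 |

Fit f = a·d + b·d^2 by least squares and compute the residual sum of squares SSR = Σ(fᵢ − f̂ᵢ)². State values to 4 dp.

Normal-equation sums: Σd·d = 106, Σd·d^2 = 664, Σd^2·d^2 = 4834.
Right-hand side: Σd·f = 771, Σd^2·f = 5489.
MᵀM·[a, b]ᵀ = Mᵀf becomes [[106, 664]; [664, 4834]]·[a, b]ᵀ = [771, 5489]ᵀ.
Eliminating b: 4834·(row 1) − 664·(row 2) gives 71508·a = 4834·771 − 664·5489 = 82318, so a = 41159/35754.
Then b = (5489 − 664·(41159/35754))/4834 = 34945/35754.
Residuals: -3618/5959, 14090/17877, -7448/5959, -3400/17877, 4268/17877; SSR = 47288/17877.

SSR = 2.6452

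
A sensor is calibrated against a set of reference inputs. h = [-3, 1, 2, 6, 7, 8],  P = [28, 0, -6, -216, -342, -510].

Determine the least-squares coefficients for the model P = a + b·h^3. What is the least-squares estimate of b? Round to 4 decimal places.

b = -0.9995

Setting ∂/∂a … = 0 gives: 6·a + 1053·b = -1046;  1053·a + 427243·b = -425886.
Eliminating b: 427243·(row 1) − 1053·(row 2) gives 1454649·a = 427243·(-1046) − 1053·(-425886) = 1561780, so a = 1561780/1454649.
Then b = ((-425886) − 1053·(1561780/1454649))/427243 = -484626/484883.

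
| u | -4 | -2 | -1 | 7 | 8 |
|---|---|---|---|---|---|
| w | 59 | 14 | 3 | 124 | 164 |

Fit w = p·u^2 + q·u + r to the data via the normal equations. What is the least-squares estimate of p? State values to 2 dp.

p = 3.05

With design matrix A, AᵀA = [[6770, 782, 134]; [782, 134, 8]; [134, 8, 5]] and Aᵀw = [17575, 1913, 364]ᵀ.
Solving the 3×3 system (Gaussian elimination) gives p = 11459/3756, q = -4143/1252, r = -6889/1878.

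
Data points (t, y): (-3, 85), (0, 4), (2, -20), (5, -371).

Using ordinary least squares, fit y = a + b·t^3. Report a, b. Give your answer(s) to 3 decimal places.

a = 4.000, b = -3.000

Sums needed: Σ1 = 4, Σt^3 = 106, Σt^3·t^3 = 16418.
Right-hand side: Σy = -302, Σt^3·y = -48830.
AᵀA·[a, b]ᵀ = Aᵀy becomes [[4, 106]; [106, 16418]]·[a, b]ᵀ = [-302, -48830]ᵀ.
Δ = 4·16418 − 106² = 54436.
a = ((-302)·16418 − 106·(-48830))/54436 = 4; b = (4·(-48830) − 106·(-302))/54436 = -3.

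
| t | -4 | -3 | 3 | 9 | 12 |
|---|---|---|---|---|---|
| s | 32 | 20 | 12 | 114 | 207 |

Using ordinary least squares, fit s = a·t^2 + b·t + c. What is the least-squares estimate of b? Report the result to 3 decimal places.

b = -1.352

Normal-equation sums: Σt^2·t^2 = 27715, Σt^2·t = 2393, Σt^2 = 259, Σt·t = 259, Σt = 17, Σ1 = 5.
For Xᵀs: Σt^2·s = 39842, Σt·s = 3358, Σs = 385.
So XᵀX·[a, b, c]ᵀ = Xᵀs: [[27715, 2393, 259]; [2393, 259, 17]; [259, 17, 5]]·[a, b, c]ᵀ = [39842, 3358, 385]ᵀ.
Row-reducing yields a = 94247/61413, b = -166043/122826, c = 7823/3722.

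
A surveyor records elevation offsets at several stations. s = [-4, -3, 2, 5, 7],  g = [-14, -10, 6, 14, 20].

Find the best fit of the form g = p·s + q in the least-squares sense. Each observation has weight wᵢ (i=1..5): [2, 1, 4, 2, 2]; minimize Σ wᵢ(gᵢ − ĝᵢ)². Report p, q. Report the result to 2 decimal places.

With design matrix A, AᵀWA = [[205, 21]; [21, 11]] and AᵀWg = [610, 54]ᵀ.
det = 205·11 − 21² = 1814.
p = (610·11 − 21·54)/1814 = 2788/907; q = (205·54 − 21·610)/1814 = -870/907.

p = 3.07, q = -0.96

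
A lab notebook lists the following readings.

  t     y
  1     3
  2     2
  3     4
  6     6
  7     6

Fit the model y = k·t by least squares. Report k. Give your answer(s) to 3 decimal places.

k = 0.980

Compute the Gram sums: Σt·t = 99.
For Xᵀy: Σt·y = 97.
So XᵀX·[k]ᵀ = Xᵀy: [[99]]·[k]ᵀ = [97]ᵀ.
k = 97/99 = 0.979798.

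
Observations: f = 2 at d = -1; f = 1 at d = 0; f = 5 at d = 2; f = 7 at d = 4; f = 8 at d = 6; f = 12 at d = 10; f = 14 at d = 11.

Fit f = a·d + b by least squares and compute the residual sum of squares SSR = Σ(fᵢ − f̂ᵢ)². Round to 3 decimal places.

From the data, Σd·d = 278, Σd = 32, Σ1 = 7.
And Σd·f = 358, Σf = 49.
Eliminating b: 7·(row 1) − 32·(row 2) gives 922·a = 7·358 − 32·49 = 938, so a = 469/461.
Then b = (49 − 32·(469/461))/7 = 1083/461.
Residuals: 308/461, -622/461, 284/461, 268/461, -209/461, -241/461, 212/461; SSR = 1694/461.

SSR = 3.675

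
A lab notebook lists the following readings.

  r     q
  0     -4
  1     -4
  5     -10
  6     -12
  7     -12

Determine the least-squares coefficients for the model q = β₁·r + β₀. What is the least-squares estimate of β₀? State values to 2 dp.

β₀ = -3.46

The normal system AᵀA·[β₁, β₀]ᵀ = Aᵀq is [[111, 19]; [19, 5]]·[β₁, β₀]ᵀ = [-210, -42]ᵀ.
Eliminating β₀: 5·(row 1) − 19·(row 2) gives 194·β₁ = 5·(-210) − 19·(-42) = -252, so β₁ = -126/97.
Then β₀ = ((-42) − 19·(-126/97))/5 = -336/97.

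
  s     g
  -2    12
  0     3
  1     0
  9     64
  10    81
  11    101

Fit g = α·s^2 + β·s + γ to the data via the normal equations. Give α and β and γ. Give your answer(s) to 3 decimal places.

α = 1.069, β = -2.791, γ = 2.303

The normal equations are: 31219·α + 3053·β + 307·γ = 25553;  3053·α + 307·β + 29·γ = 2473;  307·α + 29·β + 6·γ = 261.
Inverting the 3×3 Gram matrix, [α, β, γ]ᵀ = [19153/17920, -1429/512, 2579/1120]ᵀ.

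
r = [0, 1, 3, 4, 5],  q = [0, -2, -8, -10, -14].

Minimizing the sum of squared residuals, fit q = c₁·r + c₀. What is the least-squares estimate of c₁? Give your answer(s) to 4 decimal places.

Normal-equation sums: Σr·r = 51, Σr = 13, Σ1 = 5.
Moment sums: Σr·q = -136, Σq = -34.
AᵀA·[c₁, c₀]ᵀ = Aᵀq becomes [[51, 13]; [13, 5]]·[c₁, c₀]ᵀ = [-136, -34]ᵀ.
Eliminating c₀: 5·(row 1) − 13·(row 2) gives 86·c₁ = 5·(-136) − 13·(-34) = -238, so c₁ = -119/43.
Then c₀ = ((-34) − 13·(-119/43))/5 = 17/43.

c₁ = -2.7674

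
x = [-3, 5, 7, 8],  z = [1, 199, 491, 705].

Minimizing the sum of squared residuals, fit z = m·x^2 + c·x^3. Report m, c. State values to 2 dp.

m = 3.02, c = 1.00

Normal-equation sums: Σx^2·x^2 = 7203, Σx^2·x^3 = 52457, Σx^3·x^3 = 396147.
And Σx^2·z = 74163, Σx^3·z = 554221.
Determinant 7203·396147 − 52457² = 101709992.
m = (74163·396147 − 52457·554221)/101709992 = 76669741/25427498; c = (7203·554221 − 52457·74163)/101709992 = 25421343/25427498.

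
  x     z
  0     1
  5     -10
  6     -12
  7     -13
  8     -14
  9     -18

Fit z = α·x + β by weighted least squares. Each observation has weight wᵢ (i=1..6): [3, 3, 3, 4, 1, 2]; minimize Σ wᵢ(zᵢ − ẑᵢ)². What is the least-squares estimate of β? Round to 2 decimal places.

Setting ∂/∂α … = 0 gives: 605·α + 87·β = -1166;  87·α + 16·β = -165.
Eliminating β: 16·(row 1) − 87·(row 2) gives 2111·α = 16·(-1166) − 87·(-165) = -4301, so α = -4301/2111.
Then β = ((-165) − 87·(-4301/2111))/16 = 1617/2111.

β = 0.77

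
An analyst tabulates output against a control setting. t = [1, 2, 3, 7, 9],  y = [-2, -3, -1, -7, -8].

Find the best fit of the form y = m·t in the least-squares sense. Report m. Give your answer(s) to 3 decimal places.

m = -0.917

Compute the Gram sums: Σt·t = 144.
For Aᵀy: Σt·y = -132.
Normal equations: [[144]]·[m]ᵀ = [-132]ᵀ.
Hence m = -132 / 144 ≈ -0.916667.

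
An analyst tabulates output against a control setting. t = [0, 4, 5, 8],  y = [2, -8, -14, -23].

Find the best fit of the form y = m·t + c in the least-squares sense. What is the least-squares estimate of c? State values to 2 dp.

c = 2.65

Entries of MᵀM: Σt·t = 105, Σt = 17, Σ1 = 4.
For Mᵀy: Σt·y = -286, Σy = -43.
Normal equations: [[105, 17]; [17, 4]]·[m, c]ᵀ = [-286, -43]ᵀ.
Determinant 105·4 − 17² = 131.
m = ((-286)·4 − 17·(-43))/131 = -413/131; c = (105·(-43) − 17·(-286))/131 = 347/131.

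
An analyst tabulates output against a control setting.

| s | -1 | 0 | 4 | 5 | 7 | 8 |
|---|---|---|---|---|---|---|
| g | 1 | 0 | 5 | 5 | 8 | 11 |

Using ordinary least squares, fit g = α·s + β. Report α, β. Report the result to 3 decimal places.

Setting ∂/∂α … = 0 gives: 155·α + 23·β = 188;  23·α + 6·β = 30.
(Σs·s = 155, Σs = 23, Σ1 = 6, Σs·g = 188, Σg = 30.)
Eliminating β: 6·(row 1) − 23·(row 2) gives 401·α = 6·188 − 23·30 = 438, so α = 438/401.
Then β = (30 − 23·(438/401))/6 = 326/401.

α = 1.092, β = 0.813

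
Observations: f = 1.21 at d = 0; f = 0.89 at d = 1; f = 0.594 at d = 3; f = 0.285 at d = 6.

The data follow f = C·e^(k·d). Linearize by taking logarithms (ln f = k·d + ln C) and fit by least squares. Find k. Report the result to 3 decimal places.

Linearized form: ln f = k·d + ln C. From the 4 transformed points,
XᵀX = [[46.0000, 10.0000]; [10.0000, 4]], rhs = [-9.2108, -1.7021]ᵀ  (here Σd = 10.0000, Σ(d)² = 46.0000, Σln f = -1.7021, Σd·ln f = -9.2108).
Slope k = (n·Σd·ln f − Σd·Σln f)/(n·Σ(d)² − (Σd)²) = (4·-9.2108 − 10.0000·-1.7021)/84.0000 = -0.23598; ln C = (Σln f − k·Σd)/n = 0.16444.

k = -0.236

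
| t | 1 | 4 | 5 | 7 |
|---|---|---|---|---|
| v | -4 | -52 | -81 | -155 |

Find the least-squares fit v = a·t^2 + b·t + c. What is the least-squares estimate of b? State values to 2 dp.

Compute the Gram sums: Σt^2·t^2 = 3283, Σt^2·t = 533, Σt^2 = 91, Σt·t = 91, Σt = 17, Σ1 = 4.
Moment sums: Σt^2·v = -10456, Σt·v = -1702, Σv = -292.
Inverting the 3×3 Gram matrix, [a, b, c]ᵀ = [-181/60, -317/300, 3/25]ᵀ.

b = -1.06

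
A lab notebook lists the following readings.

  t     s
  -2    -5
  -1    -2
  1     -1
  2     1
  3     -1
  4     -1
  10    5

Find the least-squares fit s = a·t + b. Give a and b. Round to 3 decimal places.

a = 0.701, b = -2.274

The normal equations are: 135·a + 17·b = 56;  17·a + 7·b = -4.
Eliminating b: 7·(row 1) − 17·(row 2) gives 656·a = 7·56 − 17·(-4) = 460, so a = 115/164.
Then b = ((-4) − 17·(115/164))/7 = -373/164.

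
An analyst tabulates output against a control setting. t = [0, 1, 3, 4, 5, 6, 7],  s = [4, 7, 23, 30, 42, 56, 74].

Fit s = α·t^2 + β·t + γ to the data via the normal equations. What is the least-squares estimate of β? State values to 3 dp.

β = 2.425

Entries of XᵀX: Σt^2·t^2 = 4660, Σt^2·t = 776, Σt^2 = 136, Σt·t = 136, Σt = 26, Σ1 = 7.
And Σt^2·s = 7386, Σt·s = 1260, Σs = 236.
Solving the 3×3 system (Gaussian elimination) gives α = 1919/1806, β = 730/301, γ = 524/129.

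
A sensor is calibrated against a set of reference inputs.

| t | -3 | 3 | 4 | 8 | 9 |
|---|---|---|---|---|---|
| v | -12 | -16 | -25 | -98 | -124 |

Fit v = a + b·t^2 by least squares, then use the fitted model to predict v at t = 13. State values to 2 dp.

v̂ = -258.30

With design matrix M, MᵀM = [[5, 179]; [179, 11075]] and Mᵀv = [-275, -16968]ᵀ.
det = 5·11075 − 179² = 23334.
a = ((-275)·11075 − 179·(-16968))/23334 = -8353/23334; b = (5·(-16968) − 179·(-275))/23334 = -35615/23334.
At t = 13: v̂ = (-8353/23334)·(1) + (-35615/23334)·(169) = -1004548/3889.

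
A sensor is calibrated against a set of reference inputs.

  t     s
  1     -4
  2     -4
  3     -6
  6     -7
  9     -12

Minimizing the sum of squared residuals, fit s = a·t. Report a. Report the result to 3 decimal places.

a = -1.374

Normal-equation sums: Σt·t = 131.
For Aᵀs: Σt·s = -180.
a = (-180)/131 = -1.37405.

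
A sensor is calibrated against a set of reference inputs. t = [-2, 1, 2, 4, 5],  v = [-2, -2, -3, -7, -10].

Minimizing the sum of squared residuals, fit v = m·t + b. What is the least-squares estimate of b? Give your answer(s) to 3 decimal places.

From the data, Σt·t = 50, Σt = 10, Σ1 = 5.
For Xᵀv: Σt·v = -82, Σv = -24.
Δ = 50·5 − 10² = 150.
m = ((-82)·5 − 10·(-24))/150 = -17/15; b = (50·(-24) − 10·(-82))/150 = -38/15.

b = -2.533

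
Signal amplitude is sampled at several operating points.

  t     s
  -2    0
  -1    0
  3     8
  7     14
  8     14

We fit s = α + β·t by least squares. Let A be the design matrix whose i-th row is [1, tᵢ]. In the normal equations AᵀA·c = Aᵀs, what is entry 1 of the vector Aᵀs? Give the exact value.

Entry 1 ↔ basis 1, so (Aᵀs)_{1} = Σᵢ sᵢ = (1)·(0) + (1)·(0) + (1)·(8) + (1)·(14) + (1)·(14) = 36.

36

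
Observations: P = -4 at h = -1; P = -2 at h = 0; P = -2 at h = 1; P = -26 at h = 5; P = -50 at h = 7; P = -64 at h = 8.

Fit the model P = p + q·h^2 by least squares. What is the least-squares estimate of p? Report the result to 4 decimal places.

Compute the Gram sums: Σ1 = 6, Σh^2 = 140, Σh^2·h^2 = 7124.
Moment sums: ΣP = -148, Σh^2·P = -7202.
Eliminating q: 7124·(row 1) − 140·(row 2) gives 23144·p = 7124·(-148) − 140·(-7202) = -46072, so p = -5759/2893.
Then q = ((-7202) − 140·(-5759/2893))/7124 = -5623/5786.

p = -1.9907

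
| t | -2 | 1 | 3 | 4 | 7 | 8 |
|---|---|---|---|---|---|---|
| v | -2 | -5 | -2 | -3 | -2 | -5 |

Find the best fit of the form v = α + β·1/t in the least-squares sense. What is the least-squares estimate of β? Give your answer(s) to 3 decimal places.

Entries of MᵀM: Σ1 = 6, Σ1/t = 227/168, Σ1/t·1/t = 41197/28224.
And Σv = -19, Σ1/t·v = -1063/168.
So MᵀM·[α, β]ᵀ = Mᵀv: [[6, 227/168]; [227/168, 41197/28224]]·[α, β]ᵀ = [-19, -1063/168]ᵀ.
Determinant 6·(41197/28224) − (227/168)² = 195653/28224.
α = ((-19)·(41197/28224) − (227/168)·(-1063/168))/(195653/28224) = -541442/195653; β = (6·(-1063/168) − (227/168)·(-19))/(195653/28224) = -346920/195653.

β = -1.773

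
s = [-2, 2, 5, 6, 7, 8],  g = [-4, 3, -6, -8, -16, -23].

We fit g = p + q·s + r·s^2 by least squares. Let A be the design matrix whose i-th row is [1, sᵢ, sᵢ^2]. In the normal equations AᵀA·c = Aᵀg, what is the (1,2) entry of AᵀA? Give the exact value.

26

Row 1 ↔ basis 1, column 2 ↔ basis s, so (AᵀA)_{1,2} = Σᵢ s = (1)·(-2) + (1)·(2) + (1)·(5) + (1)·(6) + (1)·(7) + (1)·(8) = 26.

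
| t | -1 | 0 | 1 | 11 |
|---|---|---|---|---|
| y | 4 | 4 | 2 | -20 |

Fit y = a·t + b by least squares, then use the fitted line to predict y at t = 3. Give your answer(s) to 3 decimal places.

ŷ = -3.024

With design matrix M, MᵀM = [[123, 11]; [11, 4]] and Mᵀy = [-222, -10]ᵀ.
Eliminating b: 4·(row 1) − 11·(row 2) gives 371·a = 4·(-222) − 11·(-10) = -778, so a = -778/371.
Then b = ((-10) − 11·(-778/371))/4 = 1212/371.
At t = 3: ŷ = (-778/371)·(3) + (1212/371)·(1) = -1122/371.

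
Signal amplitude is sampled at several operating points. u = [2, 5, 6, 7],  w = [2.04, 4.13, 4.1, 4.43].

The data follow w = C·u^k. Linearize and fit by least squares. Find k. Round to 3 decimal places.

Taking logs, ln w = k·ln u + ln C, so regress ln w on ln u.
Over the data: Σln u = 6.0403, Σ(ln u)² = 10.0677, Σln w = 5.0306, Σln u·ln w = 8.2012.
Normal system: [[10.0677, 6.0403]; [6.0403, 4]]·[k, ln C]ᵀ = [8.2012, 5.0306]ᵀ.
Δ = 10.0677·4 − (6.0403)² = 3.7862; k = (8.2012·4 − 6.0403·5.0306)/3.7862 = 0.63885, ln C = (10.0677·5.0306 − 6.0403·8.2012)/3.7862 = 0.29294.

k = 0.639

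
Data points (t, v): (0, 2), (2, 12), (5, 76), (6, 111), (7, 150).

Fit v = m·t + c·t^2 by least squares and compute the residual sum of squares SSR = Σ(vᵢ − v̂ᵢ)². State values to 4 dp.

Normal-equation sums: Σt·t = 114, Σt·t^2 = 692, Σt^2·t^2 = 4338.
For Aᵀv: Σt·v = 2120, Σt^2·v = 13294.
So AᵀA·[m, c]ᵀ = Aᵀv: [[114, 692]; [692, 4338]]·[m, c]ᵀ = [2120, 13294]ᵀ.
Determinant 114·4338 − 692² = 15668.
m = (2120·4338 − 692·13294)/15668 = -722/3917; c = (114·13294 − 692·2120)/15668 = 12119/3917.
Residuals: 2, -28/3917, -1673/3917, 2835/3917, -1227/3917; SSR = 18819/3917.

SSR = 4.8044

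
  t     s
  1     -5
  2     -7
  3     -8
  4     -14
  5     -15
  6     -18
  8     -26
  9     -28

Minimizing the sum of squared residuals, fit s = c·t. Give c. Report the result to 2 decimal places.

The normal equations are: 236·c = -742.
Hence c = -742 / 236 ≈ -3.14407.

c = -3.14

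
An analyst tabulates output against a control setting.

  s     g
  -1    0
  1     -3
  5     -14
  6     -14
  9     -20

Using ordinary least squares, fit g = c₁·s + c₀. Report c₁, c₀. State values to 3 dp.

c₁ = -2.078, c₀ = -1.888

Setting ∂/∂c₁ … = 0 gives: 144·c₁ + 20·c₀ = -337;  20·c₁ + 5·c₀ = -51.
Determinant 144·5 − 20² = 320.
c₁ = ((-337)·5 − 20·(-51))/320 = -133/64; c₀ = (144·(-51) − 20·(-337))/320 = -151/80.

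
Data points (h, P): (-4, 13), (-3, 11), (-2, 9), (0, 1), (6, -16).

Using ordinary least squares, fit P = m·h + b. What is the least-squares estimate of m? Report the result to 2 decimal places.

m = -2.98

Compute the Gram sums: Σh·h = 65, Σh = -3, Σ1 = 5.
And Σh·P = -199, ΣP = 18.
Δ = 65·5 − (-3)² = 316.
m = ((-199)·5 − (-3)·18)/316 = -941/316; b = (65·18 − (-3)·(-199))/316 = 573/316.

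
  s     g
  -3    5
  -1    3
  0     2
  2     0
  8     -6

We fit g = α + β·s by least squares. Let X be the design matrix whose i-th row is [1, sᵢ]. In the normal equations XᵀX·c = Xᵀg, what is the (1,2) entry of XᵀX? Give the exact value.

6

Row 1 ↔ basis 1, column 2 ↔ basis s, so (XᵀX)_{1,2} = Σᵢ s = (1)·(-3) + (1)·(-1) + (1)·(0) + (1)·(2) + (1)·(8) = 6.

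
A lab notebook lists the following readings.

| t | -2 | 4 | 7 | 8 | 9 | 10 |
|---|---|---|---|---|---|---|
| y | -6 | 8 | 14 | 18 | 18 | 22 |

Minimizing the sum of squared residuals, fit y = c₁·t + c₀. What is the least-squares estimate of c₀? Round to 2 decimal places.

c₀ = -1.38

Compute the Gram sums: Σt·t = 314, Σt = 36, Σ1 = 6.
For Xᵀy: Σt·y = 668, Σy = 74.
Normal equations: [[314, 36]; [36, 6]]·[c₁, c₀]ᵀ = [668, 74]ᵀ.
Δ = 314·6 − 36² = 588.
c₁ = (668·6 − 36·74)/588 = 16/7; c₀ = (314·74 − 36·668)/588 = -29/21.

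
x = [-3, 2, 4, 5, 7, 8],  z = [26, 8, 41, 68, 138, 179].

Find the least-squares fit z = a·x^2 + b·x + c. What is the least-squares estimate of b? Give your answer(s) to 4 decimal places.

The normal equations are: 7475·a + 1025·b + 167·c = 20840;  1025·a + 167·b + 23·c = 2840;  167·a + 23·b + 6·c = 460.
Inverting the 3×3 Gram matrix, [a, b, c]ᵀ = [54805/18688, -12305/18688, -22745/9344]ᵀ.

b = -0.6584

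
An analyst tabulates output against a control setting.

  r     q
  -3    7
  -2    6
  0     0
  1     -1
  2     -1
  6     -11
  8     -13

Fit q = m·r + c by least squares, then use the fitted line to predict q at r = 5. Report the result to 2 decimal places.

Entries of MᵀM: Σr·r = 118, Σr = 12, Σ1 = 7.
And Σr·q = -206, Σq = -13.
Eliminating c: 7·(row 1) − 12·(row 2) gives 682·m = 7·(-206) − 12·(-13) = -1286, so m = -643/341.
Then c = ((-13) − 12·(-643/341))/7 = 469/341.
At r = 5: q̂ = (-643/341)·(5) + (469/341)·(1) = -2746/341.

q̂ = -8.05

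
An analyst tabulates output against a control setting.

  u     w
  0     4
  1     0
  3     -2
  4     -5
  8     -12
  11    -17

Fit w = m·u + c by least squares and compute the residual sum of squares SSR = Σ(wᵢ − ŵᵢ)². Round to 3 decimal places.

SSR = 3.143

Sums needed: Σu·u = 211, Σu = 27, Σ1 = 6.
Moment sums: Σu·w = -309, Σw = -32.
So AᵀA·[m, c]ᵀ = Aᵀw: [[211, 27]; [27, 6]]·[m, c]ᵀ = [-309, -32]ᵀ.
Eliminating c: 6·(row 1) − 27·(row 2) gives 537·m = 6·(-309) − 27·(-32) = -990, so m = -330/179.
Then c = ((-32) − 27·(-330/179))/6 = 1591/537.
Residuals: 557/537, -601/537, 305/537, -316/537, -115/537, 170/537; SSR = 1688/537.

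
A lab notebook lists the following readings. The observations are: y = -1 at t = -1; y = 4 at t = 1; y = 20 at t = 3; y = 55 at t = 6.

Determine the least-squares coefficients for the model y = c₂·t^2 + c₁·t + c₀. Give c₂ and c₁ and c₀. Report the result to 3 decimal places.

Normal-equation sums: Σt^2·t^2 = 1379, Σt^2·t = 243, Σt^2 = 47, Σt·t = 47, Σt = 9, Σ1 = 4.
Moment sums: Σt^2·y = 2163, Σt·y = 395, Σy = 78.
Normal equations: [[1379, 243, 47]; [243, 47, 9]; [47, 9, 4]]·[c₂, c₁, c₀]ᵀ = [2163, 395, 78]ᵀ.
Inverting the 3×3 Gram matrix, [c₂, c₁, c₀]ᵀ = [585/596, 1889/596, 249/298]ᵀ.

c₂ = 0.982, c₁ = 3.169, c₀ = 0.836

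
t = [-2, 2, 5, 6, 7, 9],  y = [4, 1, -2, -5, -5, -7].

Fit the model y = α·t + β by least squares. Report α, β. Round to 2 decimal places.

MᵀM·[α, β]ᵀ = Mᵀy reads: 199·α + 27·β = -144;  27·α + 6·β = -14.
(Σt·t = 199, Σt = 27, Σ1 = 6, Σt·y = -144, Σy = -14.)
Δ = 199·6 − 27² = 465.
α = ((-144)·6 − 27·(-14))/465 = -162/155; β = (199·(-14) − 27·(-144))/465 = 1102/465.

α = -1.05, β = 2.37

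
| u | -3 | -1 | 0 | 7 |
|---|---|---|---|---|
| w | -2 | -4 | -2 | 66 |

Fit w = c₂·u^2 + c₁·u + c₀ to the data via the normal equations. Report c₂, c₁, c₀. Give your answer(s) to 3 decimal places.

Compute the Gram sums: Σu^2·u^2 = 2483, Σu^2·u = 315, Σu^2 = 59, Σu·u = 59, Σu = 3, Σ1 = 4.
Moment sums: Σu^2·w = 3212, Σu·w = 472, Σw = 58.
XᵀX·[c₂, c₁, c₀]ᵀ = Xᵀw becomes [[2483, 315, 59]; [315, 59, 3]; [59, 3, 4]]·[c₂, c₁, c₀]ᵀ = [3212, 472, 58]ᵀ.
Solving the 3×3 system (Gaussian elimination) gives c₂ = 17715/18218, c₁ = 53041/18218, c₀ = -18458/9109.

c₂ = 0.972, c₁ = 2.911, c₀ = -2.026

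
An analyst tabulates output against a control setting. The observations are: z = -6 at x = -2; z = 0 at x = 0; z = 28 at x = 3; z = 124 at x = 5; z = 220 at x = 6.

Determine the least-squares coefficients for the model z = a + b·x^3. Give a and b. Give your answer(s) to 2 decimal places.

Forming AᵀA = [[5, 360]; [360, 63074]] and Aᵀz = [366, 63824]ᵀ gives AᵀA·[a, b]ᵀ = Aᵀz.
Δ = 5·63074 − 360² = 185770.
a = (366·63074 − 360·63824)/185770 = 54222/92885; b = (5·63824 − 360·366)/185770 = 18736/18577.

a = 0.58, b = 1.01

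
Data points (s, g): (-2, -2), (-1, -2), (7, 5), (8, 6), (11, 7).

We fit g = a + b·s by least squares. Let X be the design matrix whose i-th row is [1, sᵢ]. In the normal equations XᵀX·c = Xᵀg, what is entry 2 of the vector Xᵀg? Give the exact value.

Entry 2 ↔ basis s, so (Xᵀg)_{2} = Σᵢ (s)·gᵢ = (-2)·(-2) + (-1)·(-2) + (7)·(5) + (8)·(6) + (11)·(7) = 166.

166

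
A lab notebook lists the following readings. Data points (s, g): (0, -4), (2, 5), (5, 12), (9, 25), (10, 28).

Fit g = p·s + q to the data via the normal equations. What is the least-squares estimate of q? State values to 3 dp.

Sums needed: Σs·s = 210, Σs = 26, Σ1 = 5.
Right-hand side: Σs·g = 575, Σg = 66.
Δ = 210·5 − 26² = 374.
p = (575·5 − 26·66)/374 = 1159/374; q = (210·66 − 26·575)/374 = -545/187.

q = -2.914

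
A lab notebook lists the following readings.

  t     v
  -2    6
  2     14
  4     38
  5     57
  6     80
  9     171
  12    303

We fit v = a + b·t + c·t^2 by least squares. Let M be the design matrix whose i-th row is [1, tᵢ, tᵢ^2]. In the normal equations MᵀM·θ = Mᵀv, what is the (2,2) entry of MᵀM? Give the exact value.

310

Row 2 ↔ basis t, column 2 ↔ basis t, so (MᵀM)_{2,2} = Σᵢ (t)·(t) = (-2)·(-2) + (2)·(2) + (4)·(4) + (5)·(5) + (6)·(6) + (9)·(9) + (12)·(12) = 310.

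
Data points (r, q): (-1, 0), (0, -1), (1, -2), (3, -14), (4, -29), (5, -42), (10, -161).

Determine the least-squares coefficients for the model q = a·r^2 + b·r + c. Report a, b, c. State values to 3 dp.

a = -1.535, b = -0.774, c = 0.193

The normal system XᵀX·[a, b, c]ᵀ = Xᵀq is [[10964, 1216, 152]; [1216, 152, 22]; [152, 22, 7]]·[a, b, c]ᵀ = [-17742, -1980, -249]ᵀ.
Inverting the 3×3 Gram matrix, [a, b, c]ᵀ = [-40253/26222, -20285/26222, 2532/13111]ᵀ.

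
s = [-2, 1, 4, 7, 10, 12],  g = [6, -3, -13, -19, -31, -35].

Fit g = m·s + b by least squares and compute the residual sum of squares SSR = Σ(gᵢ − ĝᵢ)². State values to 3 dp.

With design matrix A, AᵀA = [[314, 32]; [32, 6]] and Aᵀg = [-930, -95]ᵀ.
Determinant 314·6 − 32² = 860.
m = ((-930)·6 − 32·(-95))/860 = -127/43; b = (314·(-95) − 32·(-930))/860 = -7/86.
Residuals: 15/86, 3/86, -95/86, 151/86, -119/86, 45/86; SSR = 561/86.

SSR = 6.523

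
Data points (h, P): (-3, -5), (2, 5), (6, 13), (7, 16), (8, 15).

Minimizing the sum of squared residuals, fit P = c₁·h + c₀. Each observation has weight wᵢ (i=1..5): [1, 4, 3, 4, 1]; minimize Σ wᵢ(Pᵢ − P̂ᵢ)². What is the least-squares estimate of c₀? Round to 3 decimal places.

Forming MᵀWM = [[393, 59]; [59, 13]] and MᵀWP = [857, 133]ᵀ gives MᵀWM·[c₁, c₀]ᵀ = MᵀWP.
det = 393·13 − 59² = 1628.
c₁ = (857·13 − 59·133)/1628 = 1647/814; c₀ = (393·133 − 59·857)/1628 = 853/814.

c₀ = 1.048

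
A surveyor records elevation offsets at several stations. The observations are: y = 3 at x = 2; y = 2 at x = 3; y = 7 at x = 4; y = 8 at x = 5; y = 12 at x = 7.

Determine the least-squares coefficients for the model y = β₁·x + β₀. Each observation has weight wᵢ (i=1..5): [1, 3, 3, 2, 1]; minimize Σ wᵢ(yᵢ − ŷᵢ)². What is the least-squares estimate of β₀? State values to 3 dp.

The normal equations are: 178·β₁ + 40·β₀ = 272;  40·β₁ + 10·β₀ = 58.
det = 178·10 − 40² = 180.
β₁ = (272·10 − 40·58)/180 = 20/9; β₀ = (178·58 − 40·272)/180 = -139/45.

β₀ = -3.089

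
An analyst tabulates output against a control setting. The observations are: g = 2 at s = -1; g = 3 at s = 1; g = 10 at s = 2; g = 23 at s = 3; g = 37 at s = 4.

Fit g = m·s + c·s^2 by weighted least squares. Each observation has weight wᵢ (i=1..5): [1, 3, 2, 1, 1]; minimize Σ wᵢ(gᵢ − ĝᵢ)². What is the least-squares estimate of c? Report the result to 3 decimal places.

MᵀWM·[m, c]ᵀ = MᵀWg reads: 37·m + 109·c = 264;  109·m + 373·c = 890.
(Σwᵢ·s·s = 37, Σwᵢ·s·s^2 = 109, Σwᵢ·s^2·s^2 = 373, Σwᵢ·s·g = 264, Σwᵢ·s^2·g = 890.)
det = 37·373 − 109² = 1920.
m = (264·373 − 109·890)/1920 = 731/960; c = (37·890 − 109·264)/1920 = 2077/960.

c = 2.164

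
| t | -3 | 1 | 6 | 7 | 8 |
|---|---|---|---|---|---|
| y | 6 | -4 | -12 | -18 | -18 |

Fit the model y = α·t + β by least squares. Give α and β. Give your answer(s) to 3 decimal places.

α = -2.180, β = -0.917

The normal system XᵀX·[α, β]ᵀ = Xᵀy is [[159, 19]; [19, 5]]·[α, β]ᵀ = [-364, -46]ᵀ.
Determinant 159·5 − 19² = 434.
α = ((-364)·5 − 19·(-46))/434 = -473/217; β = (159·(-46) − 19·(-364))/434 = -199/217.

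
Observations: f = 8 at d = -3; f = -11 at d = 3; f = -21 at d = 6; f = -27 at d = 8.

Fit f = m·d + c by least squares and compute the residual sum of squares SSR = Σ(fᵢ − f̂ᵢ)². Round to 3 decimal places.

Compute the Gram sums: Σd·d = 118, Σd = 14, Σ1 = 4.
For Aᵀf: Σd·f = -399, Σf = -51.
Normal equations: [[118, 14]; [14, 4]]·[m, c]ᵀ = [-399, -51]ᵀ.
Eliminating c: 4·(row 1) − 14·(row 2) gives 276·m = 4·(-399) − 14·(-51) = -882, so m = -147/46.
Then c = ((-51) − 14·(-147/46))/4 = -36/23.
Residuals: -1/46, 7/46, -6/23, 3/23; SSR = 5/46.

SSR = 0.109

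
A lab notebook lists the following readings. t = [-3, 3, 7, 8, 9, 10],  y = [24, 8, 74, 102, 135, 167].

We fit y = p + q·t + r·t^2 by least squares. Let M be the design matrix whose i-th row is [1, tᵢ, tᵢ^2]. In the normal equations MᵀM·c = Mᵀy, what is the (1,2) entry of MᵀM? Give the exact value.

34

Row 1 ↔ basis 1, column 2 ↔ basis t, so (MᵀM)_{1,2} = Σᵢ t = (1)·(-3) + (1)·(3) + (1)·(7) + (1)·(8) + (1)·(9) + (1)·(10) = 34.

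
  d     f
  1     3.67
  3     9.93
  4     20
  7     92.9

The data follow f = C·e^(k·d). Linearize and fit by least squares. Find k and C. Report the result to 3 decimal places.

k = 0.543, C = 2.106

With ln fᵢ as the transformed response and dᵢ as the regressor:
Sums: Σd = 15.0000, Σ(d)² = 75.0000, Σln f = 11.1230, Σd·ln f = 51.8905.
Normal system: [[75.0000, 15.0000]; [15.0000, 4]]·[k, ln C]ᵀ = [51.8905, 11.1230]ᵀ.
Δ = 75.0000·4 − (15.0000)² = 75.0000; k = (51.8905·4 − 15.0000·11.1230)/75.0000 = 0.54289, ln C = (75.0000·11.1230 − 15.0000·51.8905)/75.0000 = 0.74491, so C = exp(0.74491) = 2.10626.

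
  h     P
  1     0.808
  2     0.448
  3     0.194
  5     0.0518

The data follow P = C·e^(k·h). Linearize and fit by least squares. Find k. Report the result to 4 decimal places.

Linearized form: ln P = k·h + ln C. From the 4 transformed points,
AᵀA = [[39.0000, 11.0000]; [11.0000, 4]], rhs = [-21.5406, -5.6164]ᵀ  (here Σh = 11.0000, Σ(h)² = 39.0000, Σln P = -5.6164, Σh·ln P = -21.5406).
Slope k = (n·Σh·ln P − Σh·Σln P)/(n·Σ(h)² − (Σh)²) = (4·-21.5406 − 11.0000·-5.6164)/35.0000 = -0.69663; ln C = (Σln P − k·Σh)/n = 0.51162.

k = -0.6966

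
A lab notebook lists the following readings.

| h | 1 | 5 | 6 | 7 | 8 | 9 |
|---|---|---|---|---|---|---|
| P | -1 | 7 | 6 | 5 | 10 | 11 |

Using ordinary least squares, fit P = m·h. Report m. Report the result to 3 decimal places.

Setting ∂/∂m … = 0 gives: 256·m = 284.
Hence m = 284 / 256 ≈ 1.10938.

m = 1.109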